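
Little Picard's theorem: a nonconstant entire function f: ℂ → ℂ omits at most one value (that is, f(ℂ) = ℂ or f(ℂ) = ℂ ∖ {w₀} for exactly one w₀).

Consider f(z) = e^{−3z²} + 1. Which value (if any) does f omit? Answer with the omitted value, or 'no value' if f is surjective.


Little Picard bounds the complement of f(ℂ) to at most one point.
The exponent g(z) = −3z² is a nonconstant polynomial, hence surjective onto ℂ. So e^{g(z)} takes every value in {e^w : w ∈ ℂ} = ℂ ∖ {0}. Adding 1 shifts the range to ℂ ∖ {1}. f omits exactly 1.

Omitted value: 1.


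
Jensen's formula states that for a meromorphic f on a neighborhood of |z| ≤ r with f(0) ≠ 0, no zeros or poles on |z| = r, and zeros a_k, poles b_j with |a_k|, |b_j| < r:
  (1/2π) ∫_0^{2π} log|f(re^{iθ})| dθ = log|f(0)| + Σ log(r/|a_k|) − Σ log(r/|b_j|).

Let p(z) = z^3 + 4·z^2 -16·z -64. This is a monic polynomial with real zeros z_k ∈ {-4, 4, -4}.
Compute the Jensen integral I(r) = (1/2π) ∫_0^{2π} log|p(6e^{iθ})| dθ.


Zeros: -4, -4, 4; r = 6.
Inside |z| < r: -4, -4, 4. Outside (|z| ≥ r): ∅.
p(0) = -64, so log|p(0)| = log(64) = 4.1589.
Apply Jensen: I(r) = log|p(0)| + Σ_k log(r/|z_k|), summed over zeros inside |z| < r.
  log(r/|z_k|) for z_k = -4: log(6/4) = 0.4055
  log(r/|z_k|) for z_k = 4: log(6/4) = 0.4055
  log(r/|z_k|) for z_k = -4: log(6/4) = 0.4055
Sum over inside zeros: 1.2164.
I(r) = log|p(0)| + (inside sum) = 4.1589 + 1.2164 = 5.3753.
Closed form (all zeros inside, monic): I(r) = n·log(r) = 3·log(6) = 5.3753. ✓

I(r) ≈ 5.3753.


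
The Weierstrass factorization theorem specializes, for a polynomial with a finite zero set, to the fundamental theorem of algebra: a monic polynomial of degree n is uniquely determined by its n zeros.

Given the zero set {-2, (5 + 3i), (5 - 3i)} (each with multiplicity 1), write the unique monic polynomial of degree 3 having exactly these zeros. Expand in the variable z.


The polynomial is p(z) = ∏_{α ∈ S} (z − α), where S = {-2, (5 + 3i), (5 - 3i)}.
Expanding the product yields: p(z) = z^3 -8·z^2 + 14·z + 68.
Note conjugate pairs combine to real quadratics: (z − (5+3i))(z − (5−3i)) = z² − 10z + 34.
The resulting polynomial has degree 3 and real coefficients as required.

p(z) = z^3 -8·z^2 + 14·z + 68.


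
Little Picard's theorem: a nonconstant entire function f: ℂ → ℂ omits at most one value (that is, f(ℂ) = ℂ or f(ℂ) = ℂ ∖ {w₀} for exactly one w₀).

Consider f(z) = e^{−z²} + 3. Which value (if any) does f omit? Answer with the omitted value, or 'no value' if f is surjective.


Little Picard bounds the complement of f(ℂ) to at most one point.
The exponent g(z) = −z² is a nonconstant polynomial, hence surjective onto ℂ. So e^{g(z)} takes every value in {e^w : w ∈ ℂ} = ℂ ∖ {0}. Adding 3 shifts the range to ℂ ∖ {3}. f omits exactly 3.

Omitted value: 3.


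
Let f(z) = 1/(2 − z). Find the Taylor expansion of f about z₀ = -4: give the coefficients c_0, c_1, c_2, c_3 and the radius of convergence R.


Let w = z − z₀, so z = z₀ + w.
Then 2 − z = 2 − (z₀ + w) = (2 − z₀) − w = 6 − w.
f(z) = 1/(6 − w) = (1/(6)) · 1/(1 − w/(6)) = Σ_{n≥0} w^n / (6)^(n+1).
So c_n = 1/(6)^(n+1):
  c_0 = 1/(6)^1 = 1/6.
  c_1 = 1/(6)^2 = 1/36.
  c_2 = 1/(6)^3 = 1/216.
  c_3 = 1/(6)^4 = 1/1296.
The series is valid for |w/d| < 1, i.e. |z − z₀| < |d|.
Radius of convergence: R = |2 − z₀| = |6| = 6 (distance from z₀ to the singularity z = 2).

c_0 = 1/6, c_1 = 1/36, c_2 = 1/216, c_3 = 1/1296; R = 6.


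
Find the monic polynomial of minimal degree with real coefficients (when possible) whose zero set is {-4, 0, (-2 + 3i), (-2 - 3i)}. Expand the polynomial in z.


The polynomial is p(z) = ∏_{α ∈ S} (z − α), where S = {-4, 0, (-2 + 3i), (-2 - 3i)}.
Expanding the product yields: p(z) = z^4 + 8·z^3 + 29·z^2 + 52·z.
Note conjugate pairs combine to real quadratics: (z − (-2+3i))(z − (-2−3i)) = z² + 4z + 13.
The resulting polynomial has degree 4 and real coefficients as required.

p(z) = z^4 + 8·z^3 + 29·z^2 + 52·z.


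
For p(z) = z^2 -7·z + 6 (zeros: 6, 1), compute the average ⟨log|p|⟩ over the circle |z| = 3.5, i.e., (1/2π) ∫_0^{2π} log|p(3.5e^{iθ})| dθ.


Zeros: 1, 6; r = 3.5.
Inside |z| < r: 1. Outside (|z| ≥ r): 6.
p(0) = 6, so log|p(0)| = log(6) = 1.7918.
Apply Jensen: I(r) = log|p(0)| + Σ_k log(r/|z_k|), summed over zeros inside |z| < r.
  log(r/|z_k|) for z_k = 1: log(3.5/1) = 1.2528
  Outside zeros (6) contribute nothing to the Jensen sum.
Sum over inside zeros: 1.2528.
I(r) = log|p(0)| + (inside sum) = 1.7918 + 1.2528 = 3.0445.
Note: since some zeros are outside |z| ≤ r, the simplified n·log(r) form does NOT apply — only the inside zeros contribute.

I(r) ≈ 3.0445.


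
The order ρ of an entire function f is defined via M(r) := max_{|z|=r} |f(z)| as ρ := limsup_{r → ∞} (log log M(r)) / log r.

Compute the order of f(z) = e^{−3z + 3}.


|e^{−3z + 3}| = e^{Re(-3·z) + 3} ≤ e^{3|z|^1 + 3} = e^{3r^1 + 3} on |z| = r, so ρ ≤ 1. Choosing z on |z|=r so that -3·z is real positive (always possible by picking arg z appropriately) gives |f(z)| = e^{3r^1 + 3}, matching the bound. The additive constant 3 does not affect log log M(r) ~ 1·log r. Hence ρ = 1.
Therefore ρ = 1.

Order ρ = 1.


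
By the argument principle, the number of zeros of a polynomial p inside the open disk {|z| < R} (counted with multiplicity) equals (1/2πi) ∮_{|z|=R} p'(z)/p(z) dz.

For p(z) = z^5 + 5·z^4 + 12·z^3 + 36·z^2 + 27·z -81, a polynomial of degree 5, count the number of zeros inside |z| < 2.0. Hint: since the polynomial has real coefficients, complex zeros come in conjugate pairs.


The zeros of p are: (0 + 3i), (0 - 3i), -3, -3, 1.
Their magnitudes are: 3, 3, 3, 3, 1.
Zeros with |z| < R = 2.0: 1.
Count = 1.
By the argument principle, (1/2πi) ∮_{|z|=R} p'(z)/p(z) dz equals exactly this count.

Number of zeros inside |z| < 2.0: 1.


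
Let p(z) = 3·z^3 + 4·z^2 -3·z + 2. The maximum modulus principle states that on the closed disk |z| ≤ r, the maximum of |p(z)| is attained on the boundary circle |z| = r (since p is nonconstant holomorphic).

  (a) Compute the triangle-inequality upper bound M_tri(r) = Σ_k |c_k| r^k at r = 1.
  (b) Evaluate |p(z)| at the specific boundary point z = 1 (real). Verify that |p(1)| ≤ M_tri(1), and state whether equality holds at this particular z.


Coefficients: c_0 = 2, c_1 = -3, c_2 = 4, c_3 = 3. Radius r = 1.
Part (a). Triangle bound: M_tri(r) = Σ_k |c_k| r^k
  = |2|·1^0 + |-3|·1^1 + |4|·1^2 + |3|·1^3
  = 2 + 3 + 4 + 3 = 12.
This bounds M(r) := max_{|z|=r} |p(z)| from above; equality holds iff all terms c_k z^k can be made to align in phase at a single z on |z|=r.
Part (b). At z = 1 (real, on the circle |z| = r):
  p(1) = (2)·1^0 + (-3)·1^1 + (4)·1^2 + (3)·1^3 = 6.
  |p(1)| = 6.
Check: |p(1)| = 6 ≤ 12 = M_tri(1). ✓ Equality does not hold at z = 1 (the coefficients have mixed signs, so the terms do not all align in phase there).

M_tri(1) = 12; |p(1)| = 6; equality at z=1: no.


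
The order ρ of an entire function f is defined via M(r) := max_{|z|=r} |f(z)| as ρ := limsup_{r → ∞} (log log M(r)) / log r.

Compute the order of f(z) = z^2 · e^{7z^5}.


M(r) = max_{|z|=r} |1|·|z|^2·|e^{7z^5}| = 1·r^2 · e^{7r^5} (the factors attain their maxima compatibly on |z|=r). Then log M(r) = log 1 + 2·log r + 7r^5, dominated by the last term, so log log M(r) ~ 5·log r. The polynomial factor 1z^2 contributes only a log r term and does not affect the order. ρ = 5.
Therefore ρ = 5.

Order ρ = 5.


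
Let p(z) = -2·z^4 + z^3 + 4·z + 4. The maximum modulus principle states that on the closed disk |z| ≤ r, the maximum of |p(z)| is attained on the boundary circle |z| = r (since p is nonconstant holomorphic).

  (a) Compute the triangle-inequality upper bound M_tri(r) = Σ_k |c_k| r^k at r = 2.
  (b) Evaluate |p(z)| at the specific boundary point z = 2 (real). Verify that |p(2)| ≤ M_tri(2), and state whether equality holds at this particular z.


Coefficients: c_0 = 4, c_1 = 4, c_2 = 0, c_3 = 1, c_4 = -2. Radius r = 2.
Part (a). Triangle bound: M_tri(r) = Σ_k |c_k| r^k
  = |4|·2^0 + |4|·2^1 + |0|·2^2 + |1|·2^3 + |-2|·2^4
  = 4 + 8 + 0 + 8 + 32 = 52.
This bounds M(r) := max_{|z|=r} |p(z)| from above; equality holds iff all terms c_k z^k can be made to align in phase at a single z on |z|=r.
Part (b). At z = 2 (real, on the circle |z| = r):
  p(2) = (4)·2^0 + (4)·2^1 + (0)·2^2 + (1)·2^3 + (-2)·2^4 = -12.
  |p(2)| = 12.
Check: |p(2)| = 12 ≤ 52 = M_tri(2). ✓ Equality does not hold at z = 2 (the coefficients have mixed signs, so the terms do not all align in phase there).

M_tri(2) = 52; |p(2)| = 12; equality at z=2: no.


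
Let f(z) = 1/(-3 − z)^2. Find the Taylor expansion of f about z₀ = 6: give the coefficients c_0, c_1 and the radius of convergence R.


Let w = z − z₀, so z = z₀ + w.
Then -3 − z = -3 − (z₀ + w) = (-3 − z₀) − w = -9 − w.
f(z) = 1/(-9 − w)^2 = (1/(-9)^2) · (1 − w/(-9))^{−2}.
By the binomial series (1−u)^{−2} = Σ_{n≥0} C(n+1, 1) u^n for |u|<1, with u = w/(-9):
  c_n = C(n+1, 1) / (-9)^(n+2).
  c_0 = 1/(-9)^2 = 1/81.
  c_1 = 2/(-9)^3 = -2/729.
The series is valid for |w/d| < 1, i.e. |z − z₀| < |d|.
Radius of convergence: R = |-3 − z₀| = |-9| = 9 (distance from z₀ to the singularity z = -3).

c_0 = 1/81, c_1 = -2/729; R = 9.


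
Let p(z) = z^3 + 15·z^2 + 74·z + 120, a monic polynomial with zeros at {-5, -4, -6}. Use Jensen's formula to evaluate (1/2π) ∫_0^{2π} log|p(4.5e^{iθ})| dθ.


Zeros: -6, -5, -4; r = 4.5.
Inside |z| < r: -4. Outside (|z| ≥ r): -6, -5.
p(0) = 120, so log|p(0)| = log(120) = 4.7875.
Apply Jensen: I(r) = log|p(0)| + Σ_k log(r/|z_k|), summed over zeros inside |z| < r.
  log(r/|z_k|) for z_k = -4: log(4.5/4) = 0.1178
  Outside zeros (-6, -5) contribute nothing to the Jensen sum.
Sum over inside zeros: 0.1178.
I(r) = log|p(0)| + (inside sum) = 4.7875 + 0.1178 = 4.9053.
Note: since some zeros are outside |z| ≤ r, the simplified n·log(r) form does NOT apply — only the inside zeros contribute.

I(r) ≈ 4.9053.


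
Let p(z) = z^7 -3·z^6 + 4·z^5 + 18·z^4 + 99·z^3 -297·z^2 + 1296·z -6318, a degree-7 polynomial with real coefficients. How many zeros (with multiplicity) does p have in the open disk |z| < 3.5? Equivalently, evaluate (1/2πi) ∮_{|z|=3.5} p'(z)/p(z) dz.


The zeros of p are: (-3 + 2i), (-3 - 2i), (3 + 3i), (3 - 3i), 3, (0 + 3i), (0 - 3i).
Their magnitudes are: 3.606, 3.606, 4.243, 4.243, 3, 3, 3.
Zeros with |z| < R = 3.5: 3, (0 + 3i), (0 - 3i).
Count = 3.
By the argument principle, (1/2πi) ∮_{|z|=R} p'(z)/p(z) dz equals exactly this count.

Number of zeros inside |z| < 3.5: 3.


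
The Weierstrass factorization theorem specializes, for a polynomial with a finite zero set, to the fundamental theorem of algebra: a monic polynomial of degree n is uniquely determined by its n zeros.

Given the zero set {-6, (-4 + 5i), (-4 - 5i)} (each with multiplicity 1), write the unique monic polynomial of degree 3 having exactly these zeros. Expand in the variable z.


The polynomial is p(z) = ∏_{α ∈ S} (z − α), where S = {-6, (-4 + 5i), (-4 - 5i)}.
Expanding the product yields: p(z) = z^3 + 14·z^2 + 89·z + 246.
Note conjugate pairs combine to real quadratics: (z − (-4+5i))(z − (-4−5i)) = z² + 8z + 41.
The resulting polynomial has degree 3 and real coefficients as required.

p(z) = z^3 + 14·z^2 + 89·z + 246.


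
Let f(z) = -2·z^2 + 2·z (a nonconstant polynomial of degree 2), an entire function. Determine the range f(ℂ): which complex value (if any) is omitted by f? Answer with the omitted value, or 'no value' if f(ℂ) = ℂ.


Little Picard bounds the complement of f(ℂ) to at most one point.
For every w ∈ ℂ, the equation p(z) − w = 0 is a nonconstant polynomial in z and hence has at least one root by the fundamental theorem of algebra. So p is surjective onto ℂ, omitting no value.

Omitted value: no value.


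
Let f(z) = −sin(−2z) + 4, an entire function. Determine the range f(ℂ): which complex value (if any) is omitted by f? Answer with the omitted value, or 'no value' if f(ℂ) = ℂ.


Little Picard bounds the complement of f(ℂ) to at most one point.
sin is entire and surjective onto ℂ: for every w ∈ ℂ, sin(ζ) = w has a solution ζ ∈ ℂ (e.g., via the complex inverse arcsin). With ζ = −2z this gives z = ζ/(-2). Then -1·sin(−2z) takes every value in -1·ℂ = ℂ, and adding 4 is a bijection of ℂ. So f is surjective and omits no value. (Note: only on the real line is sin bounded by [−1, 1].)

Omitted value: no value.


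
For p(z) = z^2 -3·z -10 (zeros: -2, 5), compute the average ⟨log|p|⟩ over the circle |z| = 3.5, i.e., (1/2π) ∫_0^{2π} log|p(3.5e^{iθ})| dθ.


Zeros: -2, 5; r = 3.5.
Inside |z| < r: -2. Outside (|z| ≥ r): 5.
p(0) = -10, so log|p(0)| = log(10) = 2.3026.
Apply Jensen: I(r) = log|p(0)| + Σ_k log(r/|z_k|), summed over zeros inside |z| < r.
  log(r/|z_k|) for z_k = -2: log(3.5/2) = 0.5596
  Outside zeros (5) contribute nothing to the Jensen sum.
Sum over inside zeros: 0.5596.
I(r) = log|p(0)| + (inside sum) = 2.3026 + 0.5596 = 2.8622.
Note: since some zeros are outside |z| ≤ r, the simplified n·log(r) form does NOT apply — only the inside zeros contribute.

I(r) ≈ 2.8622.


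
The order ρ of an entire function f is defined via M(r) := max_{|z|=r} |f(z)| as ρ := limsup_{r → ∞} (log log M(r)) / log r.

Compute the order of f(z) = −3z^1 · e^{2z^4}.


M(r) = max_{|z|=r} |-3|·|z|^1·|e^{2z^4}| = 3·r^1 · e^{2r^4} (the factors attain their maxima compatibly on |z|=r). Then log M(r) = log 3 + 1·log r + 2r^4, dominated by the last term, so log log M(r) ~ 4·log r. The polynomial factor -3z^1 contributes only a log r term and does not affect the order. ρ = 4.
Therefore ρ = 4.

Order ρ = 4.


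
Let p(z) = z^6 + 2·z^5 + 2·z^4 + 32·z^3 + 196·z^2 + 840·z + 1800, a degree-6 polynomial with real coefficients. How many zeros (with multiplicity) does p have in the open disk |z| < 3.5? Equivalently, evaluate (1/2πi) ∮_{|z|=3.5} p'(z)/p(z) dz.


The zeros of p are: (3 + 3i), (3 - 3i), (-3 + 1i), (-3 - 1i), (-1 + 3i), (-1 - 3i).
Their magnitudes are: 4.243, 4.243, 3.162, 3.162, 3.162, 3.162.
Zeros with |z| < R = 3.5: (-3 + 1i), (-3 - 1i), (-1 + 3i), (-1 - 3i).
Count = 4.
By the argument principle, (1/2πi) ∮_{|z|=R} p'(z)/p(z) dz equals exactly this count.

Number of zeros inside |z| < 3.5: 4.


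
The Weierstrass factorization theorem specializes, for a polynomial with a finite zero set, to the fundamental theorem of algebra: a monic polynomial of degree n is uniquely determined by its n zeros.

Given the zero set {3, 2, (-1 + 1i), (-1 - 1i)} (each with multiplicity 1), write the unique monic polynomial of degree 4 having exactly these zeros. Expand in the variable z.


The polynomial is p(z) = ∏_{α ∈ S} (z − α), where S = {3, 2, (-1 + 1i), (-1 - 1i)}.
Expanding the product yields: p(z) = z^4 -3·z^3 -2·z^2 + 2·z + 12.
Note conjugate pairs combine to real quadratics: (z − (-1+1i))(z − (-1−1i)) = z² + 2z + 2.
The resulting polynomial has degree 4 and real coefficients as required.

p(z) = z^4 -3·z^3 -2·z^2 + 2·z + 12.


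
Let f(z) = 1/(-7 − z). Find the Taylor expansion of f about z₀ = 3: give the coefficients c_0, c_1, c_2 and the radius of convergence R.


Let w = z − z₀, so z = z₀ + w.
Then -7 − z = -7 − (z₀ + w) = (-7 − z₀) − w = -10 − w.
f(z) = 1/(-10 − w) = (1/(-10)) · 1/(1 − w/(-10)) = Σ_{n≥0} w^n / (-10)^(n+1).
So c_n = 1/(-10)^(n+1):
  c_0 = 1/(-10)^1 = -1/10.
  c_1 = 1/(-10)^2 = 1/100.
  c_2 = 1/(-10)^3 = -1/1000.
The series is valid for |w/d| < 1, i.e. |z − z₀| < |d|.
Radius of convergence: R = |-7 − z₀| = |-10| = 10 (distance from z₀ to the singularity z = -7).

c_0 = -1/10, c_1 = 1/100, c_2 = -1/1000; R = 10.


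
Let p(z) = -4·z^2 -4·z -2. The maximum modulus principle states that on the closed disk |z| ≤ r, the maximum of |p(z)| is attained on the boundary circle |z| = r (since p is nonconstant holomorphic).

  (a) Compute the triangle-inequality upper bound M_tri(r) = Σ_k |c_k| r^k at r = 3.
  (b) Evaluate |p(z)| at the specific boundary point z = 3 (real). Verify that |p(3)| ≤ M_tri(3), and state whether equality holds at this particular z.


Coefficients: c_0 = -2, c_1 = -4, c_2 = -4. Radius r = 3.
Part (a). Triangle bound: M_tri(r) = Σ_k |c_k| r^k
  = |-2|·3^0 + |-4|·3^1 + |-4|·3^2
  = 2 + 12 + 36 = 50.
This bounds M(r) := max_{|z|=r} |p(z)| from above; equality holds iff all terms c_k z^k can be made to align in phase at a single z on |z|=r.
Part (b). At z = 3 (real, on the circle |z| = r):
  p(3) = (-2)·3^0 + (-4)·3^1 + (-4)·3^2 = -50.
  |p(3)| = 50.
Since all nonzero coefficients share the same sign, |p(3)| = 50 = M_tri(3); the triangle bound is attained at z = 3, so in fact M(r) = 50.

M_tri(3) = 50; |p(3)| = 50; equality at z=3: yes.


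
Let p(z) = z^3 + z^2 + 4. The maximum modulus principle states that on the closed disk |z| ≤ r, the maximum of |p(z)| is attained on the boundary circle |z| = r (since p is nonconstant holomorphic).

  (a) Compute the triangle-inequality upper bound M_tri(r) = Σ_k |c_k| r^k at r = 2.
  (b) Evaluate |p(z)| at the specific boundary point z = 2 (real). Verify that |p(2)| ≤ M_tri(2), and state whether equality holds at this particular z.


Coefficients: c_0 = 4, c_1 = 0, c_2 = 1, c_3 = 1. Radius r = 2.
Part (a). Triangle bound: M_tri(r) = Σ_k |c_k| r^k
  = |4|·2^0 + |0|·2^1 + |1|·2^2 + |1|·2^3
  = 4 + 0 + 4 + 8 = 16.
This bounds M(r) := max_{|z|=r} |p(z)| from above; equality holds iff all terms c_k z^k can be made to align in phase at a single z on |z|=r.
Part (b). At z = 2 (real, on the circle |z| = r):
  p(2) = (4)·2^0 + (0)·2^1 + (1)·2^2 + (1)·2^3 = 16.
  |p(2)| = 16.
Since all nonzero coefficients share the same sign, |p(2)| = 16 = M_tri(2); the triangle bound is attained at z = 2, so in fact M(r) = 16.

M_tri(2) = 16; |p(2)| = 16; equality at z=2: yes.


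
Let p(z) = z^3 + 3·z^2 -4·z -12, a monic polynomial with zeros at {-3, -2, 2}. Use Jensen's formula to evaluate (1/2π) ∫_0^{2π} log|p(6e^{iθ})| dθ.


Zeros: -3, -2, 2; r = 6.
Inside |z| < r: -3, -2, 2. Outside (|z| ≥ r): ∅.
p(0) = -12, so log|p(0)| = log(12) = 2.4849.
Apply Jensen: I(r) = log|p(0)| + Σ_k log(r/|z_k|), summed over zeros inside |z| < r.
  log(r/|z_k|) for z_k = -3: log(6/3) = 0.6931
  log(r/|z_k|) for z_k = -2: log(6/2) = 1.0986
  log(r/|z_k|) for z_k = 2: log(6/2) = 1.0986
Sum over inside zeros: 2.8904.
I(r) = log|p(0)| + (inside sum) = 2.4849 + 2.8904 = 5.3753.
Closed form (all zeros inside, monic): I(r) = n·log(r) = 3·log(6) = 5.3753. ✓

I(r) ≈ 5.3753.


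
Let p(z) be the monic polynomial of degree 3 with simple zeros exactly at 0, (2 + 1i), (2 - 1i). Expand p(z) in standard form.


The polynomial is p(z) = ∏_{α ∈ S} (z − α), where S = {0, (2 + 1i), (2 - 1i)}.
Expanding the product yields: p(z) = z^3 -4·z^2 + 5·z.
Note conjugate pairs combine to real quadratics: (z − (2+1i))(z − (2−1i)) = z² − 4z + 5.
The resulting polynomial has degree 3 and real coefficients as required.

p(z) = z^3 -4·z^2 + 5·z.


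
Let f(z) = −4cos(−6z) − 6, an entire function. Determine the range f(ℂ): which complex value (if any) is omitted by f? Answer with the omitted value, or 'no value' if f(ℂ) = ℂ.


Little Picard bounds the complement of f(ℂ) to at most one point.
cos is entire and surjective onto ℂ: for every w ∈ ℂ, cos(ζ) = w has a solution ζ ∈ ℂ (e.g., via the complex inverse arccos). With ζ = −6z this gives z = ζ/(-6). Then -4·cos(−6z) takes every value in -4·ℂ = ℂ, and adding -6 is a bijection of ℂ. So f is surjective and omits no value. (Note: only on the real line is cos bounded by [−1, 1].)

Omitted value: no value.


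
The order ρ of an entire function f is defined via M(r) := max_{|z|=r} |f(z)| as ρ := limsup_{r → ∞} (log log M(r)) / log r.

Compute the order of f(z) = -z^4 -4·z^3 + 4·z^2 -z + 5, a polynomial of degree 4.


|f(z)| ≤ Σ|c_k|·r^k = O(r^4) as r → ∞. Polynomial growth is O(e^{r^ε}) for every ε > 0 (since r^4/e^{r^ε} → 0), so ρ ≤ ε for all ε > 0, i.e. ρ = 0. Every nonconstant polynomial has order 0.
Therefore ρ = 0.

Order ρ = 0.


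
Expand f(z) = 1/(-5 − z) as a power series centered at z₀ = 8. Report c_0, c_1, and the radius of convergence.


Let w = z − z₀, so z = z₀ + w.
Then -5 − z = -5 − (z₀ + w) = (-5 − z₀) − w = -13 − w.
f(z) = 1/(-13 − w) = (1/(-13)) · 1/(1 − w/(-13)) = Σ_{n≥0} w^n / (-13)^(n+1).
So c_n = 1/(-13)^(n+1):
  c_0 = 1/(-13)^1 = -1/13.
  c_1 = 1/(-13)^2 = 1/169.
The series is valid for |w/d| < 1, i.e. |z − z₀| < |d|.
Radius of convergence: R = |-5 − z₀| = |-13| = 13 (distance from z₀ to the singularity z = -5).

c_0 = -1/13, c_1 = 1/169; R = 13.


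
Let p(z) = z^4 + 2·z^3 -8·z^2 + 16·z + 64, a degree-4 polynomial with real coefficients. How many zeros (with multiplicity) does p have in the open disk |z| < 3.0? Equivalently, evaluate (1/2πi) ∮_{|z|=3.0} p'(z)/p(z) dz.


The zeros of p are: (2 + 2i), (2 - 2i), -4, -2.
Their magnitudes are: 2.828, 2.828, 4, 2.
Zeros with |z| < R = 3.0: (2 + 2i), (2 - 2i), -2.
Count = 3.
By the argument principle, (1/2πi) ∮_{|z|=R} p'(z)/p(z) dz equals exactly this count.

Number of zeros inside |z| < 3.0: 3.


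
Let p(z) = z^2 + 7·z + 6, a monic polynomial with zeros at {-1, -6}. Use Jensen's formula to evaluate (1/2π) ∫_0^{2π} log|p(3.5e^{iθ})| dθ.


Zeros: -6, -1; r = 3.5.
Inside |z| < r: -1. Outside (|z| ≥ r): -6.
p(0) = 6, so log|p(0)| = log(6) = 1.7918.
Apply Jensen: I(r) = log|p(0)| + Σ_k log(r/|z_k|), summed over zeros inside |z| < r.
  log(r/|z_k|) for z_k = -1: log(3.5/1) = 1.2528
  Outside zeros (-6) contribute nothing to the Jensen sum.
Sum over inside zeros: 1.2528.
I(r) = log|p(0)| + (inside sum) = 1.7918 + 1.2528 = 3.0445.
Note: since some zeros are outside |z| ≤ r, the simplified n·log(r) form does NOT apply — only the inside zeros contribute.

I(r) ≈ 3.0445.


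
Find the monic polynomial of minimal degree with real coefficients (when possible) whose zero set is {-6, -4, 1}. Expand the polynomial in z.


The polynomial is p(z) = ∏_{α ∈ S} (z − α), where S = {-6, -4, 1}.
Expanding the product yields: p(z) = z^3 + 9·z^2 + 14·z -24.
The resulting polynomial has degree 3 and real coefficients as required.

p(z) = z^3 + 9·z^2 + 14·z -24.


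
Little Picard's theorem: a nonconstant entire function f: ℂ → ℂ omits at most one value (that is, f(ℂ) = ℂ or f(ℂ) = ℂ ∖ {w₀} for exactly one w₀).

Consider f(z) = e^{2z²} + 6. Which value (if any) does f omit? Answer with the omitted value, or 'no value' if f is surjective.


Little Picard bounds the complement of f(ℂ) to at most one point.
The exponent g(z) = 2z² is a nonconstant polynomial, hence surjective onto ℂ. So e^{g(z)} takes every value in {e^w : w ∈ ℂ} = ℂ ∖ {0}. Adding 6 shifts the range to ℂ ∖ {6}. f omits exactly 6.

Omitted value: 6.


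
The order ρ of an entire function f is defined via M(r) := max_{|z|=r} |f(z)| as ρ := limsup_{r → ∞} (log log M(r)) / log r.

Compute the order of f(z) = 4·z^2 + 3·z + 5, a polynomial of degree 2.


|f(z)| ≤ Σ|c_k|·r^k = O(r^2) as r → ∞. Polynomial growth is O(e^{r^ε}) for every ε > 0 (since r^2/e^{r^ε} → 0), so ρ ≤ ε for all ε > 0, i.e. ρ = 0. Every nonconstant polynomial has order 0.
Therefore ρ = 0.

Order ρ = 0.


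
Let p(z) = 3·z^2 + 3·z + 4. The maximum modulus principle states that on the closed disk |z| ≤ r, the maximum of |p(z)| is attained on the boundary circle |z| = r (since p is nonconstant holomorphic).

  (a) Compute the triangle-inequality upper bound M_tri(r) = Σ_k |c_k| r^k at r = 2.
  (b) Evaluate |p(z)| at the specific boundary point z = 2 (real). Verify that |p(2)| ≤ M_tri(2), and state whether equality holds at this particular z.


Coefficients: c_0 = 4, c_1 = 3, c_2 = 3. Radius r = 2.
Part (a). Triangle bound: M_tri(r) = Σ_k |c_k| r^k
  = |4|·2^0 + |3|·2^1 + |3|·2^2
  = 4 + 6 + 12 = 22.
This bounds M(r) := max_{|z|=r} |p(z)| from above; equality holds iff all terms c_k z^k can be made to align in phase at a single z on |z|=r.
Part (b). At z = 2 (real, on the circle |z| = r):
  p(2) = (4)·2^0 + (3)·2^1 + (3)·2^2 = 22.
  |p(2)| = 22.
Since all nonzero coefficients share the same sign, |p(2)| = 22 = M_tri(2); the triangle bound is attained at z = 2, so in fact M(r) = 22.

M_tri(2) = 22; |p(2)| = 22; equality at z=2: yes.


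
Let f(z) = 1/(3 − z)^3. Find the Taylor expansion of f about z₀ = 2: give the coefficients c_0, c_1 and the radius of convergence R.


Let w = z − z₀, so z = z₀ + w.
Then 3 − z = 3 − (z₀ + w) = (3 − z₀) − w = 1 − w.
f(z) = 1/(1 − w)^3 = (1/(1)^3) · (1 − w/(1))^{−3}.
By the binomial series (1−u)^{−3} = Σ_{n≥0} C(n+2, 2) u^n for |u|<1, with u = w/(1):
  c_n = C(n+2, 2) / (1)^(n+3).
  c_0 = 1/(1)^3 = 1.
  c_1 = 3/(1)^4 = 3.
The series is valid for |w/d| < 1, i.e. |z − z₀| < |d|.
Radius of convergence: R = |3 − z₀| = |1| = 1 (distance from z₀ to the singularity z = 3).

c_0 = 1, c_1 = 3; R = 1.


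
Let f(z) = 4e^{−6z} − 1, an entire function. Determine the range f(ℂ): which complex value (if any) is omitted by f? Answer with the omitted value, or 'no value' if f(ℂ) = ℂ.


Little Picard bounds the complement of f(ℂ) to at most one point.
e^{−6z} is never zero on ℂ, so 4·e^{−6z} takes every value in ℂ ∖ {0}. Adding -1 shifts the range to ℂ ∖ {-1}. Thus f omits exactly the value -1.

Omitted value: -1.


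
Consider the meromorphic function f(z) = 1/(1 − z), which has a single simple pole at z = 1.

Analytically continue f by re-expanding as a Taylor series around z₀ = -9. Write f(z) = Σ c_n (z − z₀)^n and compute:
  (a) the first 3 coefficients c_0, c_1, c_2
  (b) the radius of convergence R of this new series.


Let w = z − z₀, so z = z₀ + w.
Then 1 − z = 1 − (z₀ + w) = (1 − z₀) − w = 10 − w.
f(z) = 1/(10 − w) = (1/(10)) · 1/(1 − w/(10)) = Σ_{n≥0} w^n / (10)^(n+1).
So c_n = 1/(10)^(n+1):
  c_0 = 1/(10)^1 = 1/10.
  c_1 = 1/(10)^2 = 1/100.
  c_2 = 1/(10)^3 = 1/1000.
The series is valid for |w/d| < 1, i.e. |z − z₀| < |d|.
Radius of convergence: R = |1 − z₀| = |10| = 10 (distance from z₀ to the singularity z = 1).

c_0 = 1/10, c_1 = 1/100, c_2 = 1/1000; R = 10.


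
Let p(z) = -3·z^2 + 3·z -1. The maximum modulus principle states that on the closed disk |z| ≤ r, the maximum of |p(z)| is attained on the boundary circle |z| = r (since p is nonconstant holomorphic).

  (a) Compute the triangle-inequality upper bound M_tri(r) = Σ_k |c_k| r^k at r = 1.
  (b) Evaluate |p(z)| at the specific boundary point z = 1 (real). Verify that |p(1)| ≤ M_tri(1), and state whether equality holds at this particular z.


Coefficients: c_0 = -1, c_1 = 3, c_2 = -3. Radius r = 1.
Part (a). Triangle bound: M_tri(r) = Σ_k |c_k| r^k
  = |-1|·1^0 + |3|·1^1 + |-3|·1^2
  = 1 + 3 + 3 = 7.
This bounds M(r) := max_{|z|=r} |p(z)| from above; equality holds iff all terms c_k z^k can be made to align in phase at a single z on |z|=r.
Part (b). At z = 1 (real, on the circle |z| = r):
  p(1) = (-1)·1^0 + (3)·1^1 + (-3)·1^2 = -1.
  |p(1)| = 1.
Check: |p(1)| = 1 ≤ 7 = M_tri(1). ✓ Equality does not hold at z = 1 (the coefficients have mixed signs, so the terms do not all align in phase there).

M_tri(1) = 7; |p(1)| = 1; equality at z=1: no.


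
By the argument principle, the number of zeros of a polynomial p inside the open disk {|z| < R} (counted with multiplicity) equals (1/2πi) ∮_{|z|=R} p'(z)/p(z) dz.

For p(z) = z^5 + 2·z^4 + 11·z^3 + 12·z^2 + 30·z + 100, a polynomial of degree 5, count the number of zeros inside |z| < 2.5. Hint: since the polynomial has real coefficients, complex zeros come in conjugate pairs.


The zeros of p are: (1 + 2i), (1 - 2i), (-1 + 3i), (-1 - 3i), -2.
Their magnitudes are: 2.236, 2.236, 3.162, 3.162, 2.
Zeros with |z| < R = 2.5: (1 + 2i), (1 - 2i), -2.
Count = 3.
By the argument principle, (1/2πi) ∮_{|z|=R} p'(z)/p(z) dz equals exactly this count.

Number of zeros inside |z| < 2.5: 3.


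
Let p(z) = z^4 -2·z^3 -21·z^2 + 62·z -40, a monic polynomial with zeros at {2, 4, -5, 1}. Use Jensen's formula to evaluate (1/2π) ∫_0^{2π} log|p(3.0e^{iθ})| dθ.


Zeros: -5, 1, 2, 4; r = 3.0.
Inside |z| < r: 1, 2. Outside (|z| ≥ r): -5, 4.
p(0) = -40, so log|p(0)| = log(40) = 3.6889.
Apply Jensen: I(r) = log|p(0)| + Σ_k log(r/|z_k|), summed over zeros inside |z| < r.
  log(r/|z_k|) for z_k = 2: log(3.0/2) = 0.4055
  log(r/|z_k|) for z_k = 1: log(3.0/1) = 1.0986
  Outside zeros (-5, 4) contribute nothing to the Jensen sum.
Sum over inside zeros: 1.5041.
I(r) = log|p(0)| + (inside sum) = 3.6889 + 1.5041 = 5.1930.
Note: since some zeros are outside |z| ≤ r, the simplified n·log(r) form does NOT apply — only the inside zeros contribute.

I(r) ≈ 5.1930.


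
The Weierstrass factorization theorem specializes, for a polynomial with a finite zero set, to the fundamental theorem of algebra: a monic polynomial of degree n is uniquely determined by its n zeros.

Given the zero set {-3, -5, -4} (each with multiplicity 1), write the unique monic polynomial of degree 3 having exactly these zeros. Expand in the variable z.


The polynomial is p(z) = ∏_{α ∈ S} (z − α), where S = {-3, -5, -4}.
Expanding the product yields: p(z) = z^3 + 12·z^2 + 47·z + 60.
The resulting polynomial has degree 3 and real coefficients as required.

p(z) = z^3 + 12·z^2 + 47·z + 60.


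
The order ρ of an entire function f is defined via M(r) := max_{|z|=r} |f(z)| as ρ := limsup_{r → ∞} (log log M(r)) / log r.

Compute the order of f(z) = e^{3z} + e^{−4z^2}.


Each summand is entire of order 1 and 2 respectively (as in the single-exponential case). The order of a sum is at most the max of the orders, so ρ ≤ 2. For the lower bound: on |z|=r choose arg z so that -4z^2 is real positive; then |e^{-4z^2}| = e^{4r^2} while |e^{3z}| ≤ e^{3r^1} = o(e^{4r^2}). So |f| ≥ e^{4r^2}(1 − o(1)) and ρ ≥ 2. Hence ρ = max(1, 2) = 2.
Therefore ρ = 2.

Order ρ = 2.


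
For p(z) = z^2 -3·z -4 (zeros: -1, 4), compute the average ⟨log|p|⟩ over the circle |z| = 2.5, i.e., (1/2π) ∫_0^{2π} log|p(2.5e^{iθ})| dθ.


Zeros: -1, 4; r = 2.5.
Inside |z| < r: -1. Outside (|z| ≥ r): 4.
p(0) = -4, so log|p(0)| = log(4) = 1.3863.
Apply Jensen: I(r) = log|p(0)| + Σ_k log(r/|z_k|), summed over zeros inside |z| < r.
  log(r/|z_k|) for z_k = -1: log(2.5/1) = 0.9163
  Outside zeros (4) contribute nothing to the Jensen sum.
Sum over inside zeros: 0.9163.
I(r) = log|p(0)| + (inside sum) = 1.3863 + 0.9163 = 2.3026.
Note: since some zeros are outside |z| ≤ r, the simplified n·log(r) form does NOT apply — only the inside zeros contribute.

I(r) ≈ 2.3026.


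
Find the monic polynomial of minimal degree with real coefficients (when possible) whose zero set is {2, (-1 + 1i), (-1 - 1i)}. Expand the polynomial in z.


The polynomial is p(z) = ∏_{α ∈ S} (z − α), where S = {2, (-1 + 1i), (-1 - 1i)}.
Expanding the product yields: p(z) = z^3 -2·z -4.
Note conjugate pairs combine to real quadratics: (z − (-1+1i))(z − (-1−1i)) = z² + 2z + 2.
The resulting polynomial has degree 3 and real coefficients as required.

p(z) = z^3 -2·z -4.


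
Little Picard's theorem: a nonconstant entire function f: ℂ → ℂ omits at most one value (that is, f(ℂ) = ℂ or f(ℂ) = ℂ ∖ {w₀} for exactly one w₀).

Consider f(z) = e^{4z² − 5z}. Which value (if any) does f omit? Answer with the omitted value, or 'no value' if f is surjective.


Little Picard bounds the complement of f(ℂ) to at most one point.
The exponent g(z) = 4z² − 5z is a nonconstant polynomial, hence surjective onto ℂ. So e^{g(z)} takes every value in {e^w : w ∈ ℂ} = ℂ ∖ {0}. Adding 0 shifts the range to ℂ ∖ {0}. f omits exactly 0.

Omitted value: 0.


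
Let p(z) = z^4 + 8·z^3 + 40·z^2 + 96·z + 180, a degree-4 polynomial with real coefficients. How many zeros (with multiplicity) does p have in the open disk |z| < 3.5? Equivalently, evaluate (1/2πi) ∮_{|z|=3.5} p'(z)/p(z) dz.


The zeros of p are: (-3 + 3i), (-3 - 3i), (-1 + 3i), (-1 - 3i).
Their magnitudes are: 4.243, 4.243, 3.162, 3.162.
Zeros with |z| < R = 3.5: (-1 + 3i), (-1 - 3i).
Count = 2.
By the argument principle, (1/2πi) ∮_{|z|=R} p'(z)/p(z) dz equals exactly this count.

Number of zeros inside |z| < 3.5: 2.


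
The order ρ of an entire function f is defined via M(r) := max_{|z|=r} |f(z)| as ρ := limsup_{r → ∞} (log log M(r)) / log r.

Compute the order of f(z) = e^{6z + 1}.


|e^{6z + 1}| = e^{Re(6·z) + 1} ≤ e^{6|z|^1 + 1} = e^{6r^1 + 1} on |z| = r, so ρ ≤ 1. Choosing z on |z|=r so that 6·z is real positive (always possible by picking arg z appropriately) gives |f(z)| = e^{6r^1 + 1}, matching the bound. The additive constant 1 does not affect log log M(r) ~ 1·log r. Hence ρ = 1.
Therefore ρ = 1.

Order ρ = 1.


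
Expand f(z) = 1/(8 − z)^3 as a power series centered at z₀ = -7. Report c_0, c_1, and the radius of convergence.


Let w = z − z₀, so z = z₀ + w.
Then 8 − z = 8 − (z₀ + w) = (8 − z₀) − w = 15 − w.
f(z) = 1/(15 − w)^3 = (1/(15)^3) · (1 − w/(15))^{−3}.
By the binomial series (1−u)^{−3} = Σ_{n≥0} C(n+2, 2) u^n for |u|<1, with u = w/(15):
  c_n = C(n+2, 2) / (15)^(n+3).
  c_0 = 1/(15)^3 = 1/3375.
  c_1 = 3/(15)^4 = 1/16875.
The series is valid for |w/d| < 1, i.e. |z − z₀| < |d|.
Radius of convergence: R = |8 − z₀| = |15| = 15 (distance from z₀ to the singularity z = 8).

c_0 = 1/3375, c_1 = 1/16875; R = 15.


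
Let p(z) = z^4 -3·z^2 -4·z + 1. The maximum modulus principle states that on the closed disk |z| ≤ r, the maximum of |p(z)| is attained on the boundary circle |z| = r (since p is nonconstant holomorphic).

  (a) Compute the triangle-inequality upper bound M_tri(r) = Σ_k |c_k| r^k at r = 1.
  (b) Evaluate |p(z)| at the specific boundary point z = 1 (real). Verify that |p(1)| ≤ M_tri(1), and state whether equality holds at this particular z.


Coefficients: c_0 = 1, c_1 = -4, c_2 = -3, c_3 = 0, c_4 = 1. Radius r = 1.
Part (a). Triangle bound: M_tri(r) = Σ_k |c_k| r^k
  = |1|·1^0 + |-4|·1^1 + |-3|·1^2 + |0|·1^3 + |1|·1^4
  = 1 + 4 + 3 + 0 + 1 = 9.
This bounds M(r) := max_{|z|=r} |p(z)| from above; equality holds iff all terms c_k z^k can be made to align in phase at a single z on |z|=r.
Part (b). At z = 1 (real, on the circle |z| = r):
  p(1) = (1)·1^0 + (-4)·1^1 + (-3)·1^2 + (0)·1^3 + (1)·1^4 = -5.
  |p(1)| = 5.
Check: |p(1)| = 5 ≤ 9 = M_tri(1). ✓ Equality does not hold at z = 1 (the coefficients have mixed signs, so the terms do not all align in phase there).

M_tri(1) = 9; |p(1)| = 5; equality at z=1: no.


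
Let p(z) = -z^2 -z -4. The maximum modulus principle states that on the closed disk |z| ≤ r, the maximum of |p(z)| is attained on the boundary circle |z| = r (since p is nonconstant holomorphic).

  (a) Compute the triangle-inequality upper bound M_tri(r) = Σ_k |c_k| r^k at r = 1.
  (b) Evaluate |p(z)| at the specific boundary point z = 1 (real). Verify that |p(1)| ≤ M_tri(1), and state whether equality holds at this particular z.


Coefficients: c_0 = -4, c_1 = -1, c_2 = -1. Radius r = 1.
Part (a). Triangle bound: M_tri(r) = Σ_k |c_k| r^k
  = |-4|·1^0 + |-1|·1^1 + |-1|·1^2
  = 4 + 1 + 1 = 6.
This bounds M(r) := max_{|z|=r} |p(z)| from above; equality holds iff all terms c_k z^k can be made to align in phase at a single z on |z|=r.
Part (b). At z = 1 (real, on the circle |z| = r):
  p(1) = (-4)·1^0 + (-1)·1^1 + (-1)·1^2 = -6.
  |p(1)| = 6.
Since all nonzero coefficients share the same sign, |p(1)| = 6 = M_tri(1); the triangle bound is attained at z = 1, so in fact M(r) = 6.

M_tri(1) = 6; |p(1)| = 6; equality at z=1: yes.


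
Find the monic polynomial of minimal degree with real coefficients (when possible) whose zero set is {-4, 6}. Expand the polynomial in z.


The polynomial is p(z) = ∏_{α ∈ S} (z − α), where S = {-4, 6}.
Expanding the product yields: p(z) = z^2 -2·z -24.
The resulting polynomial has degree 2 and real coefficients as required.

p(z) = z^2 -2·z -24.


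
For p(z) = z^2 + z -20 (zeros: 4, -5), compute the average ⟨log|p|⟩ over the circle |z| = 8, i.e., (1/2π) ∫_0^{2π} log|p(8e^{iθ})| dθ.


Zeros: -5, 4; r = 8.
Inside |z| < r: -5, 4. Outside (|z| ≥ r): ∅.
p(0) = -20, so log|p(0)| = log(20) = 2.9957.
Apply Jensen: I(r) = log|p(0)| + Σ_k log(r/|z_k|), summed over zeros inside |z| < r.
  log(r/|z_k|) for z_k = 4: log(8/4) = 0.6931
  log(r/|z_k|) for z_k = -5: log(8/5) = 0.4700
Sum over inside zeros: 1.1632.
I(r) = log|p(0)| + (inside sum) = 2.9957 + 1.1632 = 4.1589.
Closed form (all zeros inside, monic): I(r) = n·log(r) = 2·log(8) = 4.1589. ✓

I(r) ≈ 4.1589.


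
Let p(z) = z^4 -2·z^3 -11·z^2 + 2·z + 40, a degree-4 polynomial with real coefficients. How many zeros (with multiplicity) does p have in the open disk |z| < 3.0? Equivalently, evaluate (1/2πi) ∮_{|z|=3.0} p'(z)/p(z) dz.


The zeros of p are: 2, 4, (-2 + 1i), (-2 - 1i).
Their magnitudes are: 2, 4, 2.236, 2.236.
Zeros with |z| < R = 3.0: 2, (-2 + 1i), (-2 - 1i).
Count = 3.
By the argument principle, (1/2πi) ∮_{|z|=R} p'(z)/p(z) dz equals exactly this count.

Number of zeros inside |z| < 3.0: 3.


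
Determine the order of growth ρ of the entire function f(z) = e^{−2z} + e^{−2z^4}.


Each summand is entire of order 1 and 4 respectively (as in the single-exponential case). The order of a sum is at most the max of the orders, so ρ ≤ 4. For the lower bound: on |z|=r choose arg z so that -2z^4 is real positive; then |e^{-2z^4}| = e^{2r^4} while |e^{-2z}| ≤ e^{2r^1} = o(e^{2r^4}). So |f| ≥ e^{2r^4}(1 − o(1)) and ρ ≥ 4. Hence ρ = max(1, 4) = 4.
Therefore ρ = 4.

Order ρ = 4.


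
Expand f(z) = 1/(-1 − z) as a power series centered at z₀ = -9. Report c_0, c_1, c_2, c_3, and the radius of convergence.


Let w = z − z₀, so z = z₀ + w.
Then -1 − z = -1 − (z₀ + w) = (-1 − z₀) − w = 8 − w.
f(z) = 1/(8 − w) = (1/(8)) · 1/(1 − w/(8)) = Σ_{n≥0} w^n / (8)^(n+1).
So c_n = 1/(8)^(n+1):
  c_0 = 1/(8)^1 = 1/8.
  c_1 = 1/(8)^2 = 1/64.
  c_2 = 1/(8)^3 = 1/512.
  c_3 = 1/(8)^4 = 1/4096.
The series is valid for |w/d| < 1, i.e. |z − z₀| < |d|.
Radius of convergence: R = |-1 − z₀| = |8| = 8 (distance from z₀ to the singularity z = -1).

c_0 = 1/8, c_1 = 1/64, c_2 = 1/512, c_3 = 1/4096; R = 8.


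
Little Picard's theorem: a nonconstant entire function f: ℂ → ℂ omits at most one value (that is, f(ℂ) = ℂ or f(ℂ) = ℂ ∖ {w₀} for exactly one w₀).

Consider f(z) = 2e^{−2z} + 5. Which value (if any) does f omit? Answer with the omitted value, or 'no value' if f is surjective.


Little Picard bounds the complement of f(ℂ) to at most one point.
e^{−2z} is never zero on ℂ, so 2·e^{−2z} takes every value in ℂ ∖ {0}. Adding 5 shifts the range to ℂ ∖ {5}. Thus f omits exactly the value 5.

Omitted value: 5.


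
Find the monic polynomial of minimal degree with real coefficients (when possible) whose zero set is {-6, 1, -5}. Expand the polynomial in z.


The polynomial is p(z) = ∏_{α ∈ S} (z − α), where S = {-6, 1, -5}.
Expanding the product yields: p(z) = z^3 + 10·z^2 + 19·z -30.
The resulting polynomial has degree 3 and real coefficients as required.

p(z) = z^3 + 10·z^2 + 19·z -30.


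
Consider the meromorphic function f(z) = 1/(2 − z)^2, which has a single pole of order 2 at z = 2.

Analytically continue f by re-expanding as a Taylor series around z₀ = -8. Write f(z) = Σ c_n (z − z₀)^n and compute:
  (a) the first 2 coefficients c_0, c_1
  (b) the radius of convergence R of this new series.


Let w = z − z₀, so z = z₀ + w.
Then 2 − z = 2 − (z₀ + w) = (2 − z₀) − w = 10 − w.
f(z) = 1/(10 − w)^2 = (1/(10)^2) · (1 − w/(10))^{−2}.
By the binomial series (1−u)^{−2} = Σ_{n≥0} C(n+1, 1) u^n for |u|<1, with u = w/(10):
  c_n = C(n+1, 1) / (10)^(n+2).
  c_0 = 1/(10)^2 = 1/100.
  c_1 = 2/(10)^3 = 1/500.
The series is valid for |w/d| < 1, i.e. |z − z₀| < |d|.
Radius of convergence: R = |2 − z₀| = |10| = 10 (distance from z₀ to the singularity z = 2).

c_0 = 1/100, c_1 = 1/500; R = 10.
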